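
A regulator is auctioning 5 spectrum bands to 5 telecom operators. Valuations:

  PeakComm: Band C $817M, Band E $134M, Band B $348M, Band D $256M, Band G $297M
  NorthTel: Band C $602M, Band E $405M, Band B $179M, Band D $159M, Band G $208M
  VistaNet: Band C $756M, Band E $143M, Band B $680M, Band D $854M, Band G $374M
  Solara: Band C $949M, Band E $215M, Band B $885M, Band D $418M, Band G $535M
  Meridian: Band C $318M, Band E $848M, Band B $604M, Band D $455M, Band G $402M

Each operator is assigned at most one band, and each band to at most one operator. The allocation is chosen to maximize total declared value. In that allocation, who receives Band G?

NorthTel receives Band G.

This is a one-to-one assignment (maximum-weight bipartite matching).
Optimal: PeakComm→Band C ($817M), NorthTel→Band G ($208M), VistaNet→Band D ($854M), Solara→Band B ($885M), Meridian→Band E ($848M) — total 817+208+854+885+848 = $3612M.
Column-greedy (each band in turn goes to its best remaining operator) gives $2941M, worse by 671.
Next-best assignment: PeakComm→Band G, NorthTel→Band C, VistaNet→Band D, Solara→Band B, Meridian→Band E = $3486M.
Every other assignment is strictly worse.
NorthTel's own top band is Band C ($602M), but forcing NorthTel→Band C and reassigning the rest optimally gives only $3486M — worse by 126.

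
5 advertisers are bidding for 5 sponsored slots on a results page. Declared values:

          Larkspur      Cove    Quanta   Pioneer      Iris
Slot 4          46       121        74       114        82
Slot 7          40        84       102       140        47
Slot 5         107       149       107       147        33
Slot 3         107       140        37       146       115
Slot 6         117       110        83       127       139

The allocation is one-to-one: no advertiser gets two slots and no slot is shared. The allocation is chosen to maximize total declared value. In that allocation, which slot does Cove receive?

This is a one-to-one assignment (maximum-weight bipartite matching).
Optimal: Larkspur→Slot 3 ($107), Cove→Slot 4 ($121), Quanta→Slot 7 ($102), Pioneer→Slot 5 ($147), Iris→Slot 6 ($139) — total 107+121+102+147+139 = $616.
Column-greedy (each slot in turn goes to its best remaining advertiser) gives $566, worse by 50.
Swapping Pioneer↔Larkspur (Pioneer→Slot 3 $146, Larkspur→Slot 5 $107) loses 1.
Checked against all permutations: $616 is optimal.
Cove's own top slot is Slot 5 ($149), but forcing Cove→Slot 5 and reassigning the rest optimally gives only $611 — worse by 5.

Cove receives Slot 4.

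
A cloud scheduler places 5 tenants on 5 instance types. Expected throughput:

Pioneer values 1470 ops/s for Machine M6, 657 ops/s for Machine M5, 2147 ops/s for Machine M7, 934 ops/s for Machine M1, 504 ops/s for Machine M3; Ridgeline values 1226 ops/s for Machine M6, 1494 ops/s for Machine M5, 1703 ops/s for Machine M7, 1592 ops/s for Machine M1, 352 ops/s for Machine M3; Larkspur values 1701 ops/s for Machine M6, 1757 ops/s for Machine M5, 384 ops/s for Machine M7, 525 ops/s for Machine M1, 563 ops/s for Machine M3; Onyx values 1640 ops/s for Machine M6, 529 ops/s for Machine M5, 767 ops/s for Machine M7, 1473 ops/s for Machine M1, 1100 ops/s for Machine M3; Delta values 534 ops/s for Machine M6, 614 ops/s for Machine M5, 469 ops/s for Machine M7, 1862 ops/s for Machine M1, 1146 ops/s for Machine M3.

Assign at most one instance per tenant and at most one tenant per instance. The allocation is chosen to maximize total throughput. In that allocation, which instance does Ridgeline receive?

This is the linear assignment problem.
Optimal: Pioneer→Machine M7 (2147 ops/s), Ridgeline→Machine M5 (1494 ops/s), Larkspur→Machine M6 (1701 ops/s), Onyx→Machine M3 (1100 ops/s), Delta→Machine M1 (1862 ops/s) — total 2147+1494+1701+1100+1862 = 8304 ops/s.
Row-greedy (each tenant in turn takes its best remaining instance) gives 8282 ops/s, worse by 22.
Next-best assignment: Pioneer→Machine M7, Ridgeline→Machine M1, Larkspur→Machine M5, Onyx→Machine M6, Delta→Machine M3 = 8282 ops/s.
Swapping Delta↔Pioneer (Delta→Machine M7 469 ops/s, Pioneer→Machine M1 934 ops/s) loses 2606.
No other one-to-one assignment exceeds 8304 ops/s.
Ridgeline's own top instance is Machine M7 (1703 ops/s), but forcing Ridgeline→Machine M7 and reassigning the rest optimally gives only 7892 ops/s — worse by 412.

Ridgeline receives Machine M5.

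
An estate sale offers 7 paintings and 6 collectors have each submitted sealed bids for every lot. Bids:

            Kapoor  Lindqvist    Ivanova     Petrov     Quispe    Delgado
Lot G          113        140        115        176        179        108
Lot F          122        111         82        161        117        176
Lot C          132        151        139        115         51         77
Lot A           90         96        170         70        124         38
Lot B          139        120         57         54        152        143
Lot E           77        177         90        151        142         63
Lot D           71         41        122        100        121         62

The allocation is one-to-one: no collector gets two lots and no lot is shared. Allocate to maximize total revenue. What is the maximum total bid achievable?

Maximum total: $983

This is the linear assignment problem.
Optimal: Kapoor→Lot C ($132), Lindqvist→Lot E ($177), Ivanova→Lot A ($170), Petrov→Lot G ($176), Quispe→Lot B ($152), Delgado→Lot F ($176) — total 132+177+170+176+152+176 = $983.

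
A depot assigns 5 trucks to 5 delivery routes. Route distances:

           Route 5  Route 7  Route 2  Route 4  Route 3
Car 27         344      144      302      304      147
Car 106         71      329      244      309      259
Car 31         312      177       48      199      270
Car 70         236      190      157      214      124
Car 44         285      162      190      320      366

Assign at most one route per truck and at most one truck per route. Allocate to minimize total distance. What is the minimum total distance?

Minimum total: 642 km

Optimal: Car 27→Route 3 (147 km), Car 106→Route 5 (71 km), Car 31→Route 2 (48 km), Car 70→Route 4 (214 km), Car 44→Route 7 (162 km) — total 147+71+48+214+162 = 642 km.
Row-greedy (each truck in turn takes its cheapest remaining route) gives 707 km, worse by 65.
Every other assignment is strictly worse.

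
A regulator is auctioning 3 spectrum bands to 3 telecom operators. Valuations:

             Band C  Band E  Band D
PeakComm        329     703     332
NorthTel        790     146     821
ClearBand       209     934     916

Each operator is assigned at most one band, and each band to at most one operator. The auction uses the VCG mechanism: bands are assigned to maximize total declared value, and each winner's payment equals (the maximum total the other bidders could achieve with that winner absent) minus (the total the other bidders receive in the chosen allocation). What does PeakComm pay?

PeakComm pays $49M.

Efficient allocation: PeakComm→Band E ($703M), NorthTel→Band C ($790M), ClearBand→Band D ($916M); total welfare W = $2409M.
PeakComm receives Band E at value $703M, so the others get W − 703 = $1706M.
Without PeakComm: best allocation of the remaining 2 bidders over all 3 bands is NorthTel→Band D ($821M), ClearBand→Band E ($934M), total $1755M.
VCG payment = (others' best without PeakComm) − (others' welfare with PeakComm) = 1755 − 1706 = $49M.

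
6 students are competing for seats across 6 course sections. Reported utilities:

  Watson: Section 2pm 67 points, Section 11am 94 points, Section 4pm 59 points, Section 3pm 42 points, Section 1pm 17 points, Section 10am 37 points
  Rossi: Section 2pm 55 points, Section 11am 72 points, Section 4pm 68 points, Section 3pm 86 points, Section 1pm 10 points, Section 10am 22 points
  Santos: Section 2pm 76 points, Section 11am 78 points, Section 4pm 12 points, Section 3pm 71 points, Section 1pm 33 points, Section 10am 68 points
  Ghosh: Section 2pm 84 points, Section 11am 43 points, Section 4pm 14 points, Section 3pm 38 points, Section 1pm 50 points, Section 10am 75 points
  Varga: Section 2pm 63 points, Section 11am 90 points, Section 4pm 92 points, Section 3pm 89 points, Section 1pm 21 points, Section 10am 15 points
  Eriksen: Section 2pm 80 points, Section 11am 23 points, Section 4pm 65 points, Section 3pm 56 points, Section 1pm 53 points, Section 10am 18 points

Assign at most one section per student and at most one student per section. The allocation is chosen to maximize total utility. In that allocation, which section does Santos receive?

Santos receives Section 10am.

Optimal: Watson→Section 11am (94 points), Rossi→Section 3pm (86 points), Santos→Section 10am (68 points), Ghosh→Section 2pm (84 points), Varga→Section 4pm (92 points), Eriksen→Section 1pm (53 points) — total 94+86+68+84+92+53 = 477 points.
Row-greedy (each student in turn takes its best remaining section) gives 476 points, worse by 1.
Swapping Eriksen↔Santos (Eriksen→Section 10am 18 points, Santos→Section 1pm 33 points) loses 70.
No other one-to-one assignment exceeds 477 points.
Santos's own top section is Section 11am (78 points), but forcing Santos→Section 11am and reassigning the rest optimally gives only 451 points — worse by 26.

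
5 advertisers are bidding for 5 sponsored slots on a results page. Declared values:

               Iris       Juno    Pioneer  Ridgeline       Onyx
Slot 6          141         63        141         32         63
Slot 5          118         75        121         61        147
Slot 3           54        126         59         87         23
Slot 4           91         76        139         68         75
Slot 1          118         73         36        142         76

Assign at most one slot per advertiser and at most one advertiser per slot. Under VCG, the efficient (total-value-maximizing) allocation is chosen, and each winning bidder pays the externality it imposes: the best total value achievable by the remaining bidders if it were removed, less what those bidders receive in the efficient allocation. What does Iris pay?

Efficient allocation: Iris→Slot 6 ($141), Juno→Slot 3 ($126), Pioneer→Slot 4 ($139), Ridgeline→Slot 1 ($142), Onyx→Slot 5 ($147); total welfare W = $695.
Iris receives Slot 6 at value $141, so the others get W − 141 = $554.
Without Iris: best allocation of the remaining 4 bidders over all 5 slots is Juno→Slot 3 ($126), Pioneer→Slot 6 ($141), Ridgeline→Slot 1 ($142), Onyx→Slot 5 ($147), total $556.
VCG payment = (others' best without Iris) − (others' welfare with Iris) = 556 − 554 = $2.

Iris pays $2.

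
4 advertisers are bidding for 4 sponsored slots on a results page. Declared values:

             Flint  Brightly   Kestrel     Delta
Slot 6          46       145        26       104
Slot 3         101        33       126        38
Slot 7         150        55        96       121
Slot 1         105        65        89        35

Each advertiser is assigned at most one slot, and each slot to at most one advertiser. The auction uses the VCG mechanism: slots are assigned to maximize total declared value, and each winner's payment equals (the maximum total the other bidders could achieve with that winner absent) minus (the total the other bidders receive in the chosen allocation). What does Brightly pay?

Brightly pays $28.

Efficient allocation: Flint→Slot 1 ($105), Brightly→Slot 6 ($145), Kestrel→Slot 3 ($126), Delta→Slot 7 ($121); total welfare W = $497.
Brightly receives Slot 6 at value $145, so the others get W − 145 = $352.
Without Brightly: best allocation of the remaining 3 bidders over all 4 slots is Flint→Slot 7 ($150), Kestrel→Slot 3 ($126), Delta→Slot 6 ($104), total $380.
VCG payment = (others' best without Brightly) − (others' welfare with Brightly) = 380 − 352 = $28.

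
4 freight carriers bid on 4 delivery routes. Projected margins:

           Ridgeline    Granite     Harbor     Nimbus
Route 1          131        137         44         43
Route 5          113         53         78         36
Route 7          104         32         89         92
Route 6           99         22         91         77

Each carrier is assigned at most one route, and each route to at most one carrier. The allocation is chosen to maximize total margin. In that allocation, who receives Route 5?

Ridgeline receives Route 5.

Optimal: Ridgeline→Route 5 ($113k), Granite→Route 1 ($137k), Harbor→Route 6 ($91k), Nimbus→Route 7 ($92k) — total 113+137+91+92 = $433k.
Row-greedy (each carrier in turn takes its best remaining route) gives $367k, worse by 66.
Swapping Granite↔Ridgeline (Granite→Route 5 $53k, Ridgeline→Route 1 $131k) loses 66.
Every other assignment is strictly worse.
Ridgeline's own top route is Route 1 ($131k), but forcing Ridgeline→Route 1 and reassigning the rest optimally gives only $367k — worse by 66.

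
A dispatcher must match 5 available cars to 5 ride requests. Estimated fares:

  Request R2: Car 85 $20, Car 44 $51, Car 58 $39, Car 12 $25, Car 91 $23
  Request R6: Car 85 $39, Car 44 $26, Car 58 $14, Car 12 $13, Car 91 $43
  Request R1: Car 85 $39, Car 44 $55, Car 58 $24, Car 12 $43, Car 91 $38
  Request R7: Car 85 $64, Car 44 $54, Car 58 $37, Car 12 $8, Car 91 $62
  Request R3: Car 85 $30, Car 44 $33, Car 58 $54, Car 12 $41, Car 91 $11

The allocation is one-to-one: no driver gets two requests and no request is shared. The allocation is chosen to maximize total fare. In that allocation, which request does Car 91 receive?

Optimal: Car 85→Request R7 ($64), Car 44→Request R2 ($51), Car 58→Request R3 ($54), Car 12→Request R1 ($43), Car 91→Request R6 ($43) — total 64+51+54+43+43 = $255.
Max-entry greedy (repeatedly take the single best remaining cell) gives $241, worse by 14.
Checked against all permutations: $255 is optimal.
Car 91's own top request is Request R7 ($62), but forcing Car 91→Request R7 and reassigning the rest optimally gives only $249 — worse by 6.

Car 91 receives Request R6.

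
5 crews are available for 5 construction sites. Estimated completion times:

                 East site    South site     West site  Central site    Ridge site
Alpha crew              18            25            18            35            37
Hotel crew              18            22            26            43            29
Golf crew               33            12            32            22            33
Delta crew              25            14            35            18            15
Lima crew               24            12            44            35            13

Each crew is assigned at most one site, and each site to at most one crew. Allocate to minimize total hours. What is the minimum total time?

Optimal: Alpha crew→West site (18 hours), Hotel crew→East site (18 hours), Golf crew→South site (12 hours), Delta crew→Central site (18 hours), Lima crew→Ridge site (13 hours) — total 18+18+12+18+13 = 79 hours.
Column-greedy (each site in turn goes to its cheapest remaining crew) gives 87 hours, worse by 8.
Next-best assignment: Alpha crew→West site, Hotel crew→East site, Golf crew→Central site, Delta crew→South site, Lima crew→Ridge site = 85 hours.
No other one-to-one assignment undercuts 79 hours.

Min total: 79 hours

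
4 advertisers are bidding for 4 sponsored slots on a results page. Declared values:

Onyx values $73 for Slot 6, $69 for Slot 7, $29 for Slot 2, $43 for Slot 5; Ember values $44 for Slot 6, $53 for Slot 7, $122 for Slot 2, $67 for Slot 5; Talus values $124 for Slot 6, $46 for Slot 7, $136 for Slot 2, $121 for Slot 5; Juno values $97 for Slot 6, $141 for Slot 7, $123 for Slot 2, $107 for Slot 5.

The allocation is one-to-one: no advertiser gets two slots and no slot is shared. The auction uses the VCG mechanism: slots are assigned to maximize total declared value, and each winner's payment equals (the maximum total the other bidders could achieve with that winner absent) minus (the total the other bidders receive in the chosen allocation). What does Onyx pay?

Onyx pays $3.

Efficient allocation: Onyx→Slot 6 ($73), Ember→Slot 2 ($122), Talus→Slot 5 ($121), Juno→Slot 7 ($141); total welfare W = $457.
Onyx receives Slot 6 at value $73, so the others get W − 73 = $384.
Without Onyx: best allocation of the remaining 3 bidders over all 4 slots is Ember→Slot 2 ($122), Talus→Slot 6 ($124), Juno→Slot 7 ($141), total $387.
VCG payment = (others' best without Onyx) − (others' welfare with Onyx) = 387 − 384 = $3.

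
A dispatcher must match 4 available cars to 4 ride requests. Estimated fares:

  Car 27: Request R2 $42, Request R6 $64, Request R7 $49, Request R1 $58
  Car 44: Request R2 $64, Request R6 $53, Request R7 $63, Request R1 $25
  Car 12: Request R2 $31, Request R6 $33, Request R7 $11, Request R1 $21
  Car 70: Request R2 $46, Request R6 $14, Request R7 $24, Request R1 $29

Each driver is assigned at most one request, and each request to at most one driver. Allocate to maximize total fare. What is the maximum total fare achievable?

Optimal: Car 27→Request R1 ($58), Car 44→Request R7 ($63), Car 12→Request R6 ($33), Car 70→Request R2 ($46) — total 58+63+33+46 = $200.
Column-greedy (each request in turn goes to its best remaining driver) gives $173, worse by 27.
Next-best assignment: Car 27→Request R6, Car 44→Request R7, Car 12→Request R1, Car 70→Request R2 = $194.

Max total: $200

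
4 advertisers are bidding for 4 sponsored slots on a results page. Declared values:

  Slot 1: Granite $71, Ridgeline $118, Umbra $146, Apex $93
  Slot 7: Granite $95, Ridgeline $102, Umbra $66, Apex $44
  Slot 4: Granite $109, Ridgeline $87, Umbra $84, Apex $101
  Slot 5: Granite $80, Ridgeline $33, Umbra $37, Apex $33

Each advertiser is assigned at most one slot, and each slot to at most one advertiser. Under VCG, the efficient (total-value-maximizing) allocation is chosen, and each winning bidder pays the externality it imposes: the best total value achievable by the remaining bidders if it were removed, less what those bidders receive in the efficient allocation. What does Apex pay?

Apex pays $29.

Efficient allocation: Granite→Slot 5 ($80), Ridgeline→Slot 7 ($102), Umbra→Slot 1 ($146), Apex→Slot 4 ($101); total welfare W = $429.
Apex receives Slot 4 at value $101, so the others get W − 101 = $328.
Without Apex: best allocation of the remaining 3 bidders over all 4 slots is Granite→Slot 4 ($109), Ridgeline→Slot 7 ($102), Umbra→Slot 1 ($146), total $357.
VCG payment = (others' best without Apex) − (others' welfare with Apex) = 357 − 328 = $29.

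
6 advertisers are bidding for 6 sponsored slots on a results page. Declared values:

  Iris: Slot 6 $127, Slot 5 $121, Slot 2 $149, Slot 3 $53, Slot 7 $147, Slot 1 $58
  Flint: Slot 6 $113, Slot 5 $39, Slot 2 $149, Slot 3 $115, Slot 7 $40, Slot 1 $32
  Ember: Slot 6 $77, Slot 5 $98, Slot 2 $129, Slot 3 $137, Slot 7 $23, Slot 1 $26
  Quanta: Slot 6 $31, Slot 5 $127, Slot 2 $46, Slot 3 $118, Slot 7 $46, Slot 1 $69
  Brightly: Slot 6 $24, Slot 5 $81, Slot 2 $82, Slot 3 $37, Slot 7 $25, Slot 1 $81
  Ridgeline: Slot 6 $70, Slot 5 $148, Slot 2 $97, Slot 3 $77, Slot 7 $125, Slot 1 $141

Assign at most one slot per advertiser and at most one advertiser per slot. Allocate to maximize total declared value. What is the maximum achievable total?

Treat this as an assignment problem: match each advertiser to one slot.
Optimal: Iris→Slot 7 ($147), Flint→Slot 6 ($113), Ember→Slot 3 ($137), Quanta→Slot 5 ($127), Brightly→Slot 2 ($82), Ridgeline→Slot 1 ($141) — total 147+113+137+127+82+141 = $747.
Row-greedy (each advertiser in turn takes its best remaining slot) gives $526, worse by 221.
No other one-to-one assignment exceeds $747.

Maximum total: $747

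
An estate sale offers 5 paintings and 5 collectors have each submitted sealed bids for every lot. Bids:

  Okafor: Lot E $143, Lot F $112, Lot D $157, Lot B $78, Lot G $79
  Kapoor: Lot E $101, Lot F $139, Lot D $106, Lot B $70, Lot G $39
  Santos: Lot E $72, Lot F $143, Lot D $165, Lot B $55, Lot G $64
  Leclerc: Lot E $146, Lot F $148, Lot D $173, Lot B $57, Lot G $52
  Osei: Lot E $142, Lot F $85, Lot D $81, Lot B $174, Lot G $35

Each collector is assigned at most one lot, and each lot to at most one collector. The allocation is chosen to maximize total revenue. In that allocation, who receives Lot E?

This is a one-to-one assignment (maximum-weight bipartite matching).
Optimal: Okafor→Lot G ($79), Kapoor→Lot F ($139), Santos→Lot D ($165), Leclerc→Lot E ($146), Osei→Lot B ($174) — total 79+139+165+146+174 = $703.
Column-greedy (each lot in turn goes to its best remaining collector) gives $659, worse by 44.
Swapping Okafor↔Santos (Okafor→Lot D $157, Santos→Lot G $64) loses 23.
No other one-to-one assignment exceeds $703.
Leclerc's own top lot is Lot D ($173), but forcing Leclerc→Lot D and reassigning the rest optimally gives only $693 — worse by 10.

Leclerc receives Lot E.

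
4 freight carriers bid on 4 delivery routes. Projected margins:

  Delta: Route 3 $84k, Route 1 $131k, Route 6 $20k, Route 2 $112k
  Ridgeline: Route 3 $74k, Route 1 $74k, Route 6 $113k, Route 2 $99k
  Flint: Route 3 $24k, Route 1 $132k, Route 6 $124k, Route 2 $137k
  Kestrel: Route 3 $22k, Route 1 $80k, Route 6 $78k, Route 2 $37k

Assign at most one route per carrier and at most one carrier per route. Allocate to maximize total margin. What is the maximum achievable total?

Maximum total: $420k

This is a one-to-one assignment (maximum-weight bipartite matching).
Optimal: Delta→Route 1 ($131k), Ridgeline→Route 3 ($74k), Flint→Route 2 ($137k), Kestrel→Route 6 ($78k) — total 131+74+137+78 = $420k.
Row-greedy (each carrier in turn takes its best remaining route) gives $403k, worse by 17.
Next-best assignment: Delta→Route 3, Ridgeline→Route 6, Flint→Route 2, Kestrel→Route 1 = $414k.
Swapping Ridgeline↔Flint (Ridgeline→Route 2 $99k, Flint→Route 3 $24k) loses 88.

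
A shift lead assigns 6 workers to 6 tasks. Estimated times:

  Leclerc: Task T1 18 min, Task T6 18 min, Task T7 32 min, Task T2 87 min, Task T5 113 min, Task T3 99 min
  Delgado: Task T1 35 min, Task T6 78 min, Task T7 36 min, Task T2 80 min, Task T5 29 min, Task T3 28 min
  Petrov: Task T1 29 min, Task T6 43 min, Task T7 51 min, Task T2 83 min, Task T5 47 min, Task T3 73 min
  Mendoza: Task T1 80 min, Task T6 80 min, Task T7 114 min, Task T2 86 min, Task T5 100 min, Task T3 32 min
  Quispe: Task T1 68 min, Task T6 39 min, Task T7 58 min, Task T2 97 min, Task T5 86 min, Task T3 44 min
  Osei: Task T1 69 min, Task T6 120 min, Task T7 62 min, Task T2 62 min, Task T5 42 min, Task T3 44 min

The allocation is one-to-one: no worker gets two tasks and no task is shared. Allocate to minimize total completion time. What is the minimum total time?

Min total: 223 min

Optimal: Leclerc→Task T7 (32 min), Delgado→Task T5 (29 min), Petrov→Task T1 (29 min), Mendoza→Task T3 (32 min), Quispe→Task T6 (39 min), Osei→Task T2 (62 min) — total 32+29+29+32+39+62 = 223 min.
Row-greedy (each worker in turn takes its cheapest remaining task) gives 275 min, worse by 52.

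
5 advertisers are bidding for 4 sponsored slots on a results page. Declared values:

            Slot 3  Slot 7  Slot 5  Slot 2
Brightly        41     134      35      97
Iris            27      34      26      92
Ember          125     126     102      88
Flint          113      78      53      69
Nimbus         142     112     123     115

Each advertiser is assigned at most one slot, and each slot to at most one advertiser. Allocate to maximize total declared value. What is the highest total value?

Treat this as an assignment problem: match each advertiser to one slot.
Optimal: Ember→Slot 3 ($125), Brightly→Slot 7 ($134), Nimbus→Slot 5 ($123), Iris→Slot 2 ($92) — total 125+134+123+92 = $474.
Next-best assignment: Nimbus→Slot 3, Brightly→Slot 7, Ember→Slot 5, Iris→Slot 2 = $470.

Max total: $474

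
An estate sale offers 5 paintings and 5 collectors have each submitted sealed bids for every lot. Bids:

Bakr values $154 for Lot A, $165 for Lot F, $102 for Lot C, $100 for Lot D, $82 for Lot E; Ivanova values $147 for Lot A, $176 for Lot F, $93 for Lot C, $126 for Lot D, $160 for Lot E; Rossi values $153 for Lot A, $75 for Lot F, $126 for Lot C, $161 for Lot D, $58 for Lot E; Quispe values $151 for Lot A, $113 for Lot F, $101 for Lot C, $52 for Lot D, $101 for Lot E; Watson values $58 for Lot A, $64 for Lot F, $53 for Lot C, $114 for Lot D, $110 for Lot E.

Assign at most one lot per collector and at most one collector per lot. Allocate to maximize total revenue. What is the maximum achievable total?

Optimal: Bakr→Lot F ($165), Ivanova→Lot E ($160), Rossi→Lot C ($126), Quispe→Lot A ($151), Watson→Lot D ($114) — total 165+160+126+151+114 = $716.
Max-entry greedy (repeatedly take the single best remaining cell) gives $702, worse by 14.
Next-best assignment: Bakr→Lot A, Ivanova→Lot F, Rossi→Lot D, Quispe→Lot C, Watson→Lot E = $702.

Maximum total: $716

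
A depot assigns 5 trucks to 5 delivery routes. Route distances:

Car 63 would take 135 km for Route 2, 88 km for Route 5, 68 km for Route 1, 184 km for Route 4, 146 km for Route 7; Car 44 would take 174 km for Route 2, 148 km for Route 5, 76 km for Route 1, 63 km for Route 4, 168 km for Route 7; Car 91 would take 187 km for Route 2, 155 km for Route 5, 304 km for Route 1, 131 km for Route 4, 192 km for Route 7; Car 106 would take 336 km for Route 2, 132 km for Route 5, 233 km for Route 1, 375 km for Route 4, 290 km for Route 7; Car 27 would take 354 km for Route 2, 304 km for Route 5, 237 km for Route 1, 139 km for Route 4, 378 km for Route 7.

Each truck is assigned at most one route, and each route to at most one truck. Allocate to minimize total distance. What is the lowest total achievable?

Optimal: Car 63→Route 2 (135 km), Car 44→Route 1 (76 km), Car 91→Route 7 (192 km), Car 106→Route 5 (132 km), Car 27→Route 4 (139 km) — total 135+76+192+132+139 = 674 km.
Row-greedy (each truck in turn takes its cheapest remaining route) gives 930 km, worse by 256.
No other one-to-one assignment undercuts 674 km.

Minimum total: 674 km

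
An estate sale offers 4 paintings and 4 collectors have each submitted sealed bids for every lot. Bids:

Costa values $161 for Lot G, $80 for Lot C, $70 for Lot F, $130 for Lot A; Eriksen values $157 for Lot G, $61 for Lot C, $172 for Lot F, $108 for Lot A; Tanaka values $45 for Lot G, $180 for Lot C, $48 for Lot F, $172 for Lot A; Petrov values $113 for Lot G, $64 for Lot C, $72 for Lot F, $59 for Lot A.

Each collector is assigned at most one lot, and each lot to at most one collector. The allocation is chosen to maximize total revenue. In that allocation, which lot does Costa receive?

Costa receives Lot A.

Optimal: Costa→Lot A ($130), Eriksen→Lot F ($172), Tanaka→Lot C ($180), Petrov→Lot G ($113) — total 130+172+180+113 = $595.
Row-greedy (each collector in turn takes its best remaining lot) gives $572, worse by 23.
Swapping Eriksen↔Tanaka (Eriksen→Lot C $61, Tanaka→Lot F $48) loses 243.
Costa's own top lot is Lot G ($161), but forcing Costa→Lot G and reassigning the rest optimally gives only $572 — worse by 23.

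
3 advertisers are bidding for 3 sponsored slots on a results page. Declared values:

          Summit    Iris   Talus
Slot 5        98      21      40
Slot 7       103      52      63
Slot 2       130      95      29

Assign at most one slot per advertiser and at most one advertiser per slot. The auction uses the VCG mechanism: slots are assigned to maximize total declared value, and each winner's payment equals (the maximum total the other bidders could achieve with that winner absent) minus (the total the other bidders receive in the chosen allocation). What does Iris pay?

Efficient allocation: Summit→Slot 5 ($98), Iris→Slot 2 ($95), Talus→Slot 7 ($63); total welfare W = $256.
Iris receives Slot 2 at value $95, so the others get W − 95 = $161.
Without Iris: best allocation of the remaining 2 bidders over all 3 slots is Summit→Slot 2 ($130), Talus→Slot 7 ($63), total $193.
VCG payment = (others' best without Iris) − (others' welfare with Iris) = 193 − 161 = $32.

Iris pays $32.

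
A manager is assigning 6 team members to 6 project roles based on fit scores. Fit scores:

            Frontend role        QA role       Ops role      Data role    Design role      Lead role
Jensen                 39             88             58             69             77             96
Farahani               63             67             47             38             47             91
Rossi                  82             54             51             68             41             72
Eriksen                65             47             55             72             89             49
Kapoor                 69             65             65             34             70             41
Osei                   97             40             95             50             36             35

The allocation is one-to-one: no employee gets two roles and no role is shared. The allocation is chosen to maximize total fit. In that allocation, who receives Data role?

Optimal: Jensen→QA role (88 pts), Farahani→Lead role (91 pts), Rossi→Data role (68 pts), Eriksen→Design role (89 pts), Kapoor→Frontend role (69 pts), Osei→Ops role (95 pts) — total 88+91+68+89+69+95 = 500 pts.
Max-entry greedy (repeatedly take the single best remaining cell) gives 482 pts, worse by 18.
Next-best assignment: Jensen→QA role, Farahani→Lead role, Rossi→Frontend role, Eriksen→Data role, Kapoor→Design role, Osei→Ops role = 498 pts.
Every other assignment is strictly worse.
Rossi's own top role is Frontend role (82 pts), but forcing Rossi→Frontend role and reassigning the rest optimally gives only 498 pts — worse by 2.

Rossi receives Data role.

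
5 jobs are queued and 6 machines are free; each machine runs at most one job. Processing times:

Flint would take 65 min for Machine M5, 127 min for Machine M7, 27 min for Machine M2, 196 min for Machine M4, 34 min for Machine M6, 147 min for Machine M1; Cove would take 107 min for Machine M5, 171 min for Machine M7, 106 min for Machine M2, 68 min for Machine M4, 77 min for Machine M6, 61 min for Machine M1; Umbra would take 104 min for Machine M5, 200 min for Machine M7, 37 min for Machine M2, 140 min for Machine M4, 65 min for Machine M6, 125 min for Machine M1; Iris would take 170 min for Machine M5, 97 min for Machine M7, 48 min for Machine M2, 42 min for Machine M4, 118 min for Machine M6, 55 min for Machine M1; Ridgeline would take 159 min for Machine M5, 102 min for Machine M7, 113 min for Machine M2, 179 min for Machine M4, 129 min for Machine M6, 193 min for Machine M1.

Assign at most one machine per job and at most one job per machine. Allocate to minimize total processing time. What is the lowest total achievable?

Minimum total: 276 min

Optimal: Flint→Machine M6 (34 min), Cove→Machine M1 (61 min), Umbra→Machine M2 (37 min), Iris→Machine M4 (42 min), Ridgeline→Machine M7 (102 min) — total 34+61+37+42+102 = 276 min.
Row-greedy (each job in turn takes its cheapest remaining machine) gives 297 min, worse by 21.
Swapping Ridgeline↔Umbra (Ridgeline→Machine M2 113 min, Umbra→Machine M7 200 min) adds 174.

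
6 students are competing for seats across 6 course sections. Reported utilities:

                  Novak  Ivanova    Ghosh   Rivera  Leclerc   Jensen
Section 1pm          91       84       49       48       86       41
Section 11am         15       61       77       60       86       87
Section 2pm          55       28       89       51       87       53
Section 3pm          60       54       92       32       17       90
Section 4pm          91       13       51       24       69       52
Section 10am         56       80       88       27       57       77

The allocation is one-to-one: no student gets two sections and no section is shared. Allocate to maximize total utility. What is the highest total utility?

Optimal: Novak→Section 4pm (91 points), Ivanova→Section 1pm (84 points), Ghosh→Section 10am (88 points), Rivera→Section 11am (60 points), Leclerc→Section 2pm (87 points), Jensen→Section 3pm (90 points) — total 91+84+88+60+87+90 = 500 points.
No other one-to-one assignment exceeds 500 points.

Max total: 500 points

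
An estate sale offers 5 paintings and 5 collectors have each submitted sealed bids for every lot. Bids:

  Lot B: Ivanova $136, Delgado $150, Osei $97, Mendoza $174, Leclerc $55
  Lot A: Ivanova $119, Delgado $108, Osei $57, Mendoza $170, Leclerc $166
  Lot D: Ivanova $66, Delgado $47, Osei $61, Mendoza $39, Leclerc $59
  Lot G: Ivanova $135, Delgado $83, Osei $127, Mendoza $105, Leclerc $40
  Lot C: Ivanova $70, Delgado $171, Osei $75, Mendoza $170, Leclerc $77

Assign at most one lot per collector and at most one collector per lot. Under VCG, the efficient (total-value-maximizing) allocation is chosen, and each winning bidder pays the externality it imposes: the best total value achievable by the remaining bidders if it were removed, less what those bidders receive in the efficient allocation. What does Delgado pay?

Efficient allocation: Ivanova→Lot G ($135), Delgado→Lot C ($171), Osei→Lot D ($61), Mendoza→Lot B ($174), Leclerc→Lot A ($166); total welfare W = $707.
Delgado receives Lot C at value $171, so the others get W − 171 = $536.
Without Delgado: best allocation of the remaining 4 bidders over all 5 lots is Ivanova→Lot B ($136), Osei→Lot G ($127), Mendoza→Lot C ($170), Leclerc→Lot A ($166), total $599.
VCG payment = (others' best without Delgado) − (others' welfare with Delgado) = 599 − 536 = $63.

Delgado pays $63.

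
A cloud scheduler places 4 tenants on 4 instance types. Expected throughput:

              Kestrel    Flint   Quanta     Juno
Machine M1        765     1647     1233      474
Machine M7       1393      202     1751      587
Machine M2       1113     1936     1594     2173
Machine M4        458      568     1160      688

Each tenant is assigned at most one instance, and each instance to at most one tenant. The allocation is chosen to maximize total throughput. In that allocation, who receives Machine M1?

Treat this as an assignment problem: match each tenant to one instance.
Optimal: Kestrel→Machine M7 (1393 ops/s), Flint→Machine M1 (1647 ops/s), Quanta→Machine M4 (1160 ops/s), Juno→Machine M2 (2173 ops/s) — total 1393+1647+1160+2173 = 6373 ops/s.
Column-greedy (each instance in turn goes to its best remaining tenant) gives 6029 ops/s, worse by 344.
Next-best assignment: Kestrel→Machine M4, Flint→Machine M1, Quanta→Machine M7, Juno→Machine M2 = 6029 ops/s.
Swapping Quanta↔Juno (Quanta→Machine M2 1594 ops/s, Juno→Machine M4 688 ops/s) loses 1051.
Checked against all permutations: 6373 ops/s is optimal.
Flint's own top instance is Machine M2 (1936 ops/s), but forcing Flint→Machine M2 and reassigning the rest optimally gives only 5250 ops/s — worse by 1123.

Flint receives Machine M1.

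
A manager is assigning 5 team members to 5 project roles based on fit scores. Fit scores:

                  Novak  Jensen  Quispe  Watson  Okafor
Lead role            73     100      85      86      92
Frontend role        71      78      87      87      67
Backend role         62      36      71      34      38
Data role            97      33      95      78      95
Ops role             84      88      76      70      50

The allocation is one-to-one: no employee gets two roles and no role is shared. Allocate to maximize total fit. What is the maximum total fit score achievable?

Treat this as an assignment problem: match each employee to one role.
Optimal: Novak→Ops role (84 pts), Jensen→Lead role (100 pts), Quispe→Backend role (71 pts), Watson→Frontend role (87 pts), Okafor→Data role (95 pts) — total 84+100+71+87+95 = 437 pts.
Max-entry greedy (repeatedly take the single best remaining cell) gives 392 pts, worse by 45.
Next-best assignment: Novak→Data role, Jensen→Ops role, Quispe→Backend role, Watson→Frontend role, Okafor→Lead role = 435 pts.
Swapping Jensen↔Okafor (Jensen→Data role 33 pts, Okafor→Lead role 92 pts) loses 70.

Maximum total: 437 pts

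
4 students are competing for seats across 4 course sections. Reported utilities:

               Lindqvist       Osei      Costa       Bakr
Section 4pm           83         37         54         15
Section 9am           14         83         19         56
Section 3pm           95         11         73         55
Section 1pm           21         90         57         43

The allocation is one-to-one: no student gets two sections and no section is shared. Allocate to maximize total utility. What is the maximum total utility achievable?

Maximum total: 302 points

Optimal: Lindqvist→Section 4pm (83 points), Osei→Section 1pm (90 points), Costa→Section 3pm (73 points), Bakr→Section 9am (56 points) — total 83+90+73+56 = 302 points.
Column-greedy (each section in turn goes to its best remaining student) gives 282 points, worse by 20.
Swapping Costa↔Bakr (Costa→Section 9am 19 points, Bakr→Section 3pm 55 points) loses 55.
Every other assignment is strictly worse.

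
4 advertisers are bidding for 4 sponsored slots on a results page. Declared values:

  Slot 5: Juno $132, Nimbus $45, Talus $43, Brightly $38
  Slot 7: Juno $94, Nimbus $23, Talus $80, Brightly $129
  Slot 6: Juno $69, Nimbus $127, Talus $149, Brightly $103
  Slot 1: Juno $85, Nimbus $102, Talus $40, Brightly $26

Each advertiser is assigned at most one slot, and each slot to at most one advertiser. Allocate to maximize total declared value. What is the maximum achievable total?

Optimal: Juno→Slot 5 ($132), Nimbus→Slot 1 ($102), Talus→Slot 6 ($149), Brightly→Slot 7 ($129) — total 132+102+149+129 = $512.
Row-greedy (each advertiser in turn takes its best remaining slot) gives $365, worse by 147.
Swapping Nimbus↔Juno (Nimbus→Slot 5 $45, Juno→Slot 1 $85) loses 104.

Maximum total: $512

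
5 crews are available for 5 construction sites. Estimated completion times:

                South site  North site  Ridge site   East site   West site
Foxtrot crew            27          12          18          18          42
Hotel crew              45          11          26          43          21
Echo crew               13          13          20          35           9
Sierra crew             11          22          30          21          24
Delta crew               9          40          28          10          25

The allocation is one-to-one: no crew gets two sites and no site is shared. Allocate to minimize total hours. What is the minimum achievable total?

Optimal: Foxtrot crew→Ridge site (18 hours), Hotel crew→North site (11 hours), Echo crew→West site (9 hours), Sierra crew→South site (11 hours), Delta crew→East site (10 hours) — total 18+11+9+11+10 = 59 hours.
Column-greedy (each site in turn goes to its cheapest remaining crew) gives 68 hours, worse by 9.
Swapping Hotel crew↔Echo crew (Hotel crew→West site 21 hours, Echo crew→North site 13 hours) adds 14.
Checked against all permutations: 59 hours is optimal.

Minimum total: 59 hours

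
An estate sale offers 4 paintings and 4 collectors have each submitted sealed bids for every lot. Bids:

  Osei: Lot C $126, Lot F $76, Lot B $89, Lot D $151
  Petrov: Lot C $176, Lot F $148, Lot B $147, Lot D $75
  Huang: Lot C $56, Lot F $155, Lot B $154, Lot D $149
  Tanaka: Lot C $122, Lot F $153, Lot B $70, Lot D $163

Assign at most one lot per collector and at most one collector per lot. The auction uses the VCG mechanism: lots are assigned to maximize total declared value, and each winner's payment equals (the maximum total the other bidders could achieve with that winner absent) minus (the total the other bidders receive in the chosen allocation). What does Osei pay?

Efficient allocation: Osei→Lot D ($151), Petrov→Lot C ($176), Huang→Lot B ($154), Tanaka→Lot F ($153); total welfare W = $634.
Osei receives Lot D at value $151, so the others get W − 151 = $483.
Without Osei: best allocation of the remaining 3 bidders over all 4 lots is Petrov→Lot C ($176), Huang→Lot F ($155), Tanaka→Lot D ($163), total $494.
VCG payment = (others' best without Osei) − (others' welfare with Osei) = 494 − 483 = $11.

Osei pays $11.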